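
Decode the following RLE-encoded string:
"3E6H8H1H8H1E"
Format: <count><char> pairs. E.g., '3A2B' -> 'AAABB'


Expanding each <count><char> pair:
  3E -> 'EEE'
  6H -> 'HHHHHH'
  8H -> 'HHHHHHHH'
  1H -> 'H'
  8H -> 'HHHHHHHH'
  1E -> 'E'

Decoded = EEEHHHHHHHHHHHHHHHHHHHHHHHE


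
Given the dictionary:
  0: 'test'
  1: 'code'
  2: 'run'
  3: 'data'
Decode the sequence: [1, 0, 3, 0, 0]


Look up each index in the dictionary:
  1 -> 'code'
  0 -> 'test'
  3 -> 'data'
  0 -> 'test'
  0 -> 'test'

Decoded: "code test data test test"


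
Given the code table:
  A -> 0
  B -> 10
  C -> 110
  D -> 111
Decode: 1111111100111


Decoding:
111 -> D
111 -> D
110 -> C
0 -> A
111 -> D


Result: DDCAD


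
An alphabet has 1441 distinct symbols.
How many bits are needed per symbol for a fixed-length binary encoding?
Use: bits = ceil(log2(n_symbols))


log2(1441) = 10.4929
Bracket: 2^10 = 1024 < 1441 <= 2^11 = 2048
So ceil(log2(1441)) = 11

bits = ceil(log2(1441)) = ceil(10.4929) = 11 bits


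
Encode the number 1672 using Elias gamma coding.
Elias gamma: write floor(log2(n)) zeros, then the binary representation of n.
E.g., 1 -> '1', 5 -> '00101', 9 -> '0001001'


num_bits = floor(log2(1672)) + 1 = 11
leading_zeros = num_bits - 1 = 10
binary(1672) = 11010001000

Elias gamma(1672) = '0000000000' + '11010001000' = 000000000011010001000 (21 bits)


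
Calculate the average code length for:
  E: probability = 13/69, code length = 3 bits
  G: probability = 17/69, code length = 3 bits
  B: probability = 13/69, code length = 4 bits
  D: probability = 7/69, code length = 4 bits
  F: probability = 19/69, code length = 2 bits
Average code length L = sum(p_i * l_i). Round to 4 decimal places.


Weighted contributions p_i * l_i:
  E: (13/69) * 3 = 39/69
  G: (17/69) * 3 = 51/69
  B: (13/69) * 4 = 52/69
  D: (7/69) * 4 = 28/69
  F: (19/69) * 2 = 38/69
Sum = (39 + 51 + 52 + 28 + 38)/69 = 208/69

L = 208/69 = 3.0145 bits/symbol


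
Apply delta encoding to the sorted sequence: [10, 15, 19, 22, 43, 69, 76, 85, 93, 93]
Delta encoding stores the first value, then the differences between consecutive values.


First value: 10
Deltas:
  15 - 10 = 5
  19 - 15 = 4
  22 - 19 = 3
  43 - 22 = 21
  69 - 43 = 26
  76 - 69 = 7
  85 - 76 = 9
  93 - 85 = 8
  93 - 93 = 0


Delta encoded: [10, 5, 4, 3, 21, 26, 7, 9, 8, 0]


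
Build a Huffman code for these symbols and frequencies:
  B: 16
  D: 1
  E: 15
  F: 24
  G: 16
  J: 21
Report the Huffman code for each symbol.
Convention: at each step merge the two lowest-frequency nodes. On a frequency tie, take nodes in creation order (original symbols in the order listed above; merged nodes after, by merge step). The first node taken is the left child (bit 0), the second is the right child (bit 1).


Huffman tree construction:
Step 1: Merge D(1) + E(15) = 16
Step 2: Merge B(16) + G(16) = 32
Step 3: Merge (D+E)(16) + J(21) = 37
Step 4: Merge F(24) + (B+G)(32) = 56
Step 5: Merge ((D+E)+J)(37) + (F+(B+G))(56) = 93
Read each symbol's code off the tree from the root (left child = 0, right child = 1).

Codes:
  B: 110 (length 3)
  D: 000 (length 3)
  E: 001 (length 3)
  F: 10 (length 2)
  G: 111 (length 3)
  J: 01 (length 2)
Average code length: 234/93 = 2.5161 bits/symbol


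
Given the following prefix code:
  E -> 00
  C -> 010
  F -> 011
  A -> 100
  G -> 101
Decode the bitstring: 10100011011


Decoding step by step:
Bits 101 -> G
Bits 00 -> E
Bits 011 -> F
Bits 011 -> F


Decoded message: GEFF


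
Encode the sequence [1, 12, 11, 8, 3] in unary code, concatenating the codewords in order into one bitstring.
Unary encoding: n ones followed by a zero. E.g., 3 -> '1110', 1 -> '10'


Encode each number as n ones followed by a terminating 0:
  1 -> 10 (2 bits)
  12 -> 1111111111110 (13 bits)
  11 -> 111111111110 (12 bits)
  8 -> 111111110 (9 bits)
  3 -> 1110 (4 bits)
Total length = 2 + 13 + 12 + 9 + 4 = 40 bits.

Unary([1, 12, 11, 8, 3]) = 1011111111111101111111111101111111101110 (40 bits)


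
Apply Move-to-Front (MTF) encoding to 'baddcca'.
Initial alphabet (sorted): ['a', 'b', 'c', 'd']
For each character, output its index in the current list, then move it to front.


MTF encoding:
'b': index 1 in ['a', 'b', 'c', 'd'] -> ['b', 'a', 'c', 'd']
'a': index 1 in ['b', 'a', 'c', 'd'] -> ['a', 'b', 'c', 'd']
'd': index 3 in ['a', 'b', 'c', 'd'] -> ['d', 'a', 'b', 'c']
'd': index 0 in ['d', 'a', 'b', 'c'] -> ['d', 'a', 'b', 'c']
'c': index 3 in ['d', 'a', 'b', 'c'] -> ['c', 'd', 'a', 'b']
'c': index 0 in ['c', 'd', 'a', 'b'] -> ['c', 'd', 'a', 'b']
'a': index 2 in ['c', 'd', 'a', 'b'] -> ['a', 'c', 'd', 'b']


Output: [1, 1, 3, 0, 3, 0, 2]


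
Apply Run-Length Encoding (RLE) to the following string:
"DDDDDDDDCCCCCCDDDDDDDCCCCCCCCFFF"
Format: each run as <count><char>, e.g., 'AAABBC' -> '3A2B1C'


Scanning runs left to right:
  i=0: run of 'D' x 8 -> '8D'
  i=8: run of 'C' x 6 -> '6C'
  i=14: run of 'D' x 7 -> '7D'
  i=21: run of 'C' x 8 -> '8C'
  i=29: run of 'F' x 3 -> '3F'

RLE = 8D6C7D8C3F


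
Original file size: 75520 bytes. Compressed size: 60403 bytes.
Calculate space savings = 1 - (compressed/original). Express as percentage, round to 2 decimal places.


ratio = compressed/original = 60403/75520 = 0.799828
savings = 1 - ratio = 1 - 0.799828 = 0.200172
as a percentage: 0.200172 * 100 = 20.02%

Space savings = 1 - 60403/75520 = 20.02%


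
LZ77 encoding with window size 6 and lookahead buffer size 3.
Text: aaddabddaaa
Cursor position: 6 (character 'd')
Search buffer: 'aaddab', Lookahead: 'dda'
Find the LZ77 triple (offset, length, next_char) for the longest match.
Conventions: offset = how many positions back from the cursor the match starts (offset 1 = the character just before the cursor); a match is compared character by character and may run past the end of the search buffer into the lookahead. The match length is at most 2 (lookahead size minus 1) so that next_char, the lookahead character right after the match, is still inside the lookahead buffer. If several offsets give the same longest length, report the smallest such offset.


Try each offset into the search buffer:
  offset=1 (pos 5, char 'b'): match length 0
  offset=2 (pos 4, char 'a'): match length 0
  offset=3 (pos 3, char 'd'): match length 1
  offset=4 (pos 2, char 'd'): match length 2
  offset=5 (pos 1, char 'a'): match length 0
  offset=6 (pos 0, char 'a'): match length 0
Longest match has length 2 at offset 4.
next_char = character at position 6 + 2 = 8 -> 'a'

Best match: offset=4, length=2 (matching 'dd' starting at position 2)
LZ77 triple: (4, 2, 'a')


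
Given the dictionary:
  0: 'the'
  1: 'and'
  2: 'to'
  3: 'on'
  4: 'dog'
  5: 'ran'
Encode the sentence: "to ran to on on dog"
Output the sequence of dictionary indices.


Look up each word in the dictionary:
  'to' -> 2
  'ran' -> 5
  'to' -> 2
  'on' -> 3
  'on' -> 3
  'dog' -> 4

Encoded: [2, 5, 2, 3, 3, 4]


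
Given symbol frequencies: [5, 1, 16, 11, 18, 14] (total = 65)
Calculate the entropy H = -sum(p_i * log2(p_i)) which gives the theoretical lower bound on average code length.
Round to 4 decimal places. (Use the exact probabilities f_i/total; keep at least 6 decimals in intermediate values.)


Per-symbol terms -p_i * log2(p_i) with p_i = f_i/65:
  p = 5/65 = 0.076923: log2(p) = -3.700440, -p*log2(p) = 0.284649
  p = 1/65 = 0.015385: log2(p) = -6.022368, -p*log2(p) = 0.092652
  p = 16/65 = 0.246154: log2(p) = -2.022368, -p*log2(p) = 0.497814
  p = 11/65 = 0.169231: log2(p) = -2.562936, -p*log2(p) = 0.433728
  p = 18/65 = 0.276923: log2(p) = -1.852443, -p*log2(p) = 0.512984
  p = 14/65 = 0.215385: log2(p) = -2.215013, -p*log2(p) = 0.477080
H = 0.284649 + 0.092652 + 0.497814 + 0.433728 + 0.512984 + 0.477080 = 2.298907

H = 2.2989 bits/symbol


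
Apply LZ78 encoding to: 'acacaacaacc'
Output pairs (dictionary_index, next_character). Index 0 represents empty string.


LZ78 encoding steps:
Dictionary: {0: ''}
Step 1: w='' (idx 0), next='a' -> output (0, 'a'), add 'a' as idx 1
Step 2: w='' (idx 0), next='c' -> output (0, 'c'), add 'c' as idx 2
Step 3: w='a' (idx 1), next='c' -> output (1, 'c'), add 'ac' as idx 3
Step 4: w='a' (idx 1), next='a' -> output (1, 'a'), add 'aa' as idx 4
Step 5: w='c' (idx 2), next='a' -> output (2, 'a'), add 'ca' as idx 5
Step 6: w='ac' (idx 3), next='c' -> output (3, 'c'), add 'acc' as idx 6


Encoded: [(0, 'a'), (0, 'c'), (1, 'c'), (1, 'a'), (2, 'a'), (3, 'c')]


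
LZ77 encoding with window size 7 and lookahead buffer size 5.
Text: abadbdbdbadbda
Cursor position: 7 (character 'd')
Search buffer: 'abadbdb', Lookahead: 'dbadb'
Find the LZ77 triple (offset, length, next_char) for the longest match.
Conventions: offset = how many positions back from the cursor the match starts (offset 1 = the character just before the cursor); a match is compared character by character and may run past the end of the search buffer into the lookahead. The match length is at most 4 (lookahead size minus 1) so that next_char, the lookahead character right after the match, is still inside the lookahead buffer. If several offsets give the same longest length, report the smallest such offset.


Try each offset into the search buffer:
  offset=1 (pos 6, char 'b'): match length 0
  offset=2 (pos 5, char 'd'): match length 2
  offset=3 (pos 4, char 'b'): match length 0
  offset=4 (pos 3, char 'd'): match length 2
  offset=5 (pos 2, char 'a'): match length 0
  offset=6 (pos 1, char 'b'): match length 0
  offset=7 (pos 0, char 'a'): match length 0
Longest match has length 2, found at offsets 2, 4; take the smallest, offset 2.
next_char = character at position 7 + 2 = 9 -> 'a'

Best match: offset=2, length=2 (matching 'db' starting at position 5)
LZ77 triple: (2, 2, 'a')


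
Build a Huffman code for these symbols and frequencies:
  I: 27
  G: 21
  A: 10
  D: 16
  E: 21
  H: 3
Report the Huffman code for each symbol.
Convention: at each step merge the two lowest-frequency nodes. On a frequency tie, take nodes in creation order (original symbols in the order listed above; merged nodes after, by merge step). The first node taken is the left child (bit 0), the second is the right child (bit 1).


Huffman tree construction:
Step 1: Merge H(3) + A(10) = 13
Step 2: Merge (H+A)(13) + D(16) = 29
Step 3: Merge G(21) + E(21) = 42
Step 4: Merge I(27) + ((H+A)+D)(29) = 56
Step 5: Merge (G+E)(42) + (I+((H+A)+D))(56) = 98
Read each symbol's code off the tree from the root (left child = 0, right child = 1).

Codes:
  I: 10 (length 2)
  G: 00 (length 2)
  A: 1101 (length 4)
  D: 111 (length 3)
  E: 01 (length 2)
  H: 1100 (length 4)
Average code length: 238/98 = 2.4286 bits/symbol


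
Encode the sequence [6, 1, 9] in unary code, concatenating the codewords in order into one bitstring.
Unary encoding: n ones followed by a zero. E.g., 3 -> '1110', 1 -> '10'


Encode each number as n ones followed by a terminating 0:
  6 -> 1111110 (7 bits)
  1 -> 10 (2 bits)
  9 -> 1111111110 (10 bits)
Total length = 7 + 2 + 10 = 19 bits.

Unary([6, 1, 9]) = 1111110101111111110 (19 bits)


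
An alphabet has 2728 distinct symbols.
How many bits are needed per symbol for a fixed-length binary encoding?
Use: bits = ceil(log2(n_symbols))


log2(2728) = 11.4136
Bracket: 2^11 = 2048 < 2728 <= 2^12 = 4096
So ceil(log2(2728)) = 12

bits = ceil(log2(2728)) = ceil(11.4136) = 12 bits


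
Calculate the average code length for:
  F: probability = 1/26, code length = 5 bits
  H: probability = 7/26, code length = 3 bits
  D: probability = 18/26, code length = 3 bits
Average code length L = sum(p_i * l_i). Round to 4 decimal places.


Weighted contributions p_i * l_i:
  F: (1/26) * 5 = 5/26
  H: (7/26) * 3 = 21/26
  D: (18/26) * 3 = 54/26
Sum = (5 + 21 + 54)/26 = 80/26

L = 80/26 = 3.0769 bits/symbol


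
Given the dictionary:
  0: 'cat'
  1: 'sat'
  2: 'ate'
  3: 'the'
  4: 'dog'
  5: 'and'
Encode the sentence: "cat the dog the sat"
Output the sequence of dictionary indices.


Look up each word in the dictionary:
  'cat' -> 0
  'the' -> 3
  'dog' -> 4
  'the' -> 3
  'sat' -> 1

Encoded: [0, 3, 4, 3, 1]


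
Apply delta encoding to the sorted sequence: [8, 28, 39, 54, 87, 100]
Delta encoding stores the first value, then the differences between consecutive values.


First value: 8
Deltas:
  28 - 8 = 20
  39 - 28 = 11
  54 - 39 = 15
  87 - 54 = 33
  100 - 87 = 13


Delta encoded: [8, 20, 11, 15, 33, 13]


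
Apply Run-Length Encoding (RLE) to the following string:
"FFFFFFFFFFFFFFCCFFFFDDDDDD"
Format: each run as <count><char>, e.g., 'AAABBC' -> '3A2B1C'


Scanning runs left to right:
  i=0: run of 'F' x 14 -> '14F'
  i=14: run of 'C' x 2 -> '2C'
  i=16: run of 'F' x 4 -> '4F'
  i=20: run of 'D' x 6 -> '6D'

RLE = 14F2C4F6D


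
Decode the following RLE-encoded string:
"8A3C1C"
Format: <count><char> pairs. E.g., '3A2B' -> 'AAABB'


Expanding each <count><char> pair:
  8A -> 'AAAAAAAA'
  3C -> 'CCC'
  1C -> 'C'

Decoded = AAAAAAAACCCC


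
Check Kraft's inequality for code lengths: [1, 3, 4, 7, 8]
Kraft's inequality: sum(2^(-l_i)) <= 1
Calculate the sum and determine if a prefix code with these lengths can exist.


Sum = 2^(-1) + 2^(-3) + 2^(-4) + 2^(-7) + 2^(-8)
    = 0.5 + 0.125 + 0.0625 + 0.0078125 + 0.00390625
    = 179/256 = 0.69921875
Since 0.69921875 <= 1, Kraft's inequality IS satisfied.
A prefix code with these lengths CAN exist.

Kraft sum = 0.69921875. Satisfied.


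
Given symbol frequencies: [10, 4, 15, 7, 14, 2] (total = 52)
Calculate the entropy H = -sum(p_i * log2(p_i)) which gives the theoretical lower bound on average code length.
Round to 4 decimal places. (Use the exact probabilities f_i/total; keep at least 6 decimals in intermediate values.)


Per-symbol terms -p_i * log2(p_i) with p_i = f_i/52:
  p = 10/52 = 0.192308: log2(p) = -2.378512, -p*log2(p) = 0.457406
  p = 4/52 = 0.076923: log2(p) = -3.700440, -p*log2(p) = 0.284649
  p = 15/52 = 0.288462: log2(p) = -1.793549, -p*log2(p) = 0.517370
  p = 7/52 = 0.134615: log2(p) = -2.893085, -p*log2(p) = 0.389454
  p = 14/52 = 0.269231: log2(p) = -1.893085, -p*log2(p) = 0.509677
  p = 2/52 = 0.038462: log2(p) = -4.700440, -p*log2(p) = 0.180786
H = 0.457406 + 0.284649 + 0.517370 + 0.389454 + 0.509677 + 0.180786 = 2.339342

H = 2.3393 bits/symbol


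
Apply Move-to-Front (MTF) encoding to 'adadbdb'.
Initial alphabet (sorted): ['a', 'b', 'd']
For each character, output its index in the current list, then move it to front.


MTF encoding:
'a': index 0 in ['a', 'b', 'd'] -> ['a', 'b', 'd']
'd': index 2 in ['a', 'b', 'd'] -> ['d', 'a', 'b']
'a': index 1 in ['d', 'a', 'b'] -> ['a', 'd', 'b']
'd': index 1 in ['a', 'd', 'b'] -> ['d', 'a', 'b']
'b': index 2 in ['d', 'a', 'b'] -> ['b', 'd', 'a']
'd': index 1 in ['b', 'd', 'a'] -> ['d', 'b', 'a']
'b': index 1 in ['d', 'b', 'a'] -> ['b', 'd', 'a']


Output: [0, 2, 1, 1, 2, 1, 1]


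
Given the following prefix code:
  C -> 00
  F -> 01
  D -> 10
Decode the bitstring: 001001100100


Decoding step by step:
Bits 00 -> C
Bits 10 -> D
Bits 01 -> F
Bits 10 -> D
Bits 01 -> F
Bits 00 -> C


Decoded message: CDFDFC


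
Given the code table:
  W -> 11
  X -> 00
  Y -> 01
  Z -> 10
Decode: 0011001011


Decoding:
00 -> X
11 -> W
00 -> X
10 -> Z
11 -> W


Result: XWXZW


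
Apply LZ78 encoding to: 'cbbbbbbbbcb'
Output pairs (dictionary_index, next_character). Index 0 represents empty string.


LZ78 encoding steps:
Dictionary: {0: ''}
Step 1: w='' (idx 0), next='c' -> output (0, 'c'), add 'c' as idx 1
Step 2: w='' (idx 0), next='b' -> output (0, 'b'), add 'b' as idx 2
Step 3: w='b' (idx 2), next='b' -> output (2, 'b'), add 'bb' as idx 3
Step 4: w='bb' (idx 3), next='b' -> output (3, 'b'), add 'bbb' as idx 4
Step 5: w='bb' (idx 3), next='c' -> output (3, 'c'), add 'bbc' as idx 5
Step 6: w='b' (idx 2), end of input -> output (2, '')


Encoded: [(0, 'c'), (0, 'b'), (2, 'b'), (3, 'b'), (3, 'c'), (2, '')]


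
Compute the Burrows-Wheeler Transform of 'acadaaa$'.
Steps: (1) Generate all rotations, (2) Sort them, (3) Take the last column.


Rotations (sorted):
  0: $acadaaa -> last char: a
  1: a$acadaa -> last char: a
  2: aa$acada -> last char: a
  3: aaa$acad -> last char: d
  4: acadaaa$ -> last char: $
  5: adaaa$ac -> last char: c
  6: cadaaa$a -> last char: a
  7: daaa$aca -> last char: a


BWT = aaad$caa


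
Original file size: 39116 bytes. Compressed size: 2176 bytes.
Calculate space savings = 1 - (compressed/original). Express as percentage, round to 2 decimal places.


ratio = compressed/original = 2176/39116 = 0.055629
savings = 1 - ratio = 1 - 0.055629 = 0.944371
as a percentage: 0.944371 * 100 = 94.44%

Space savings = 1 - 2176/39116 = 94.44%


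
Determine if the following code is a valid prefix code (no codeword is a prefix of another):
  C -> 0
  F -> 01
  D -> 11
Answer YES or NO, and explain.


Checking each pair (does one codeword prefix another?):
  C='0' vs F='01': prefix -- VIOLATION

NO -- this is NOT a valid prefix code. C (0) is a prefix of F (01).


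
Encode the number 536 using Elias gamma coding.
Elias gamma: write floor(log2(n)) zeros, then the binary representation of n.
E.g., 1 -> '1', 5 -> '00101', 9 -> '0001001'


num_bits = floor(log2(536)) + 1 = 10
leading_zeros = num_bits - 1 = 9
binary(536) = 1000011000

Elias gamma(536) = '000000000' + '1000011000' = 0000000001000011000 (19 bits)


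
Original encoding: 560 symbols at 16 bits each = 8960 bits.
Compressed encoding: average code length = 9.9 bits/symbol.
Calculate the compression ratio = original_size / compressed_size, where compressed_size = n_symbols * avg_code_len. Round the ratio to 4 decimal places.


original_size = n_symbols * orig_bits = 560 * 16 = 8960 bits
compressed_size = n_symbols * avg_code_len = 560 * 9.9 = 5544.0 bits
ratio = original_size / compressed_size = 8960 / 5544.0 = 1.6162

Compression ratio = 1.6162


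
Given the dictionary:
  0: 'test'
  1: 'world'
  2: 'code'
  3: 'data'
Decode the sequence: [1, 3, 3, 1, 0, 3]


Look up each index in the dictionary:
  1 -> 'world'
  3 -> 'data'
  3 -> 'data'
  1 -> 'world'
  0 -> 'test'
  3 -> 'data'

Decoded: "world data data world test data"


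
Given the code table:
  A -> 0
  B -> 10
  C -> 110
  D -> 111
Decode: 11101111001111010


Decoding:
111 -> D
0 -> A
111 -> D
10 -> B
0 -> A
111 -> D
10 -> B
10 -> B


Result: DADBADBB


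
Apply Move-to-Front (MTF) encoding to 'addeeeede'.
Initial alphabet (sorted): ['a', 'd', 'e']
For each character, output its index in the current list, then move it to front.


MTF encoding:
'a': index 0 in ['a', 'd', 'e'] -> ['a', 'd', 'e']
'd': index 1 in ['a', 'd', 'e'] -> ['d', 'a', 'e']
'd': index 0 in ['d', 'a', 'e'] -> ['d', 'a', 'e']
'e': index 2 in ['d', 'a', 'e'] -> ['e', 'd', 'a']
'e': index 0 in ['e', 'd', 'a'] -> ['e', 'd', 'a']
'e': index 0 in ['e', 'd', 'a'] -> ['e', 'd', 'a']
'e': index 0 in ['e', 'd', 'a'] -> ['e', 'd', 'a']
'd': index 1 in ['e', 'd', 'a'] -> ['d', 'e', 'a']
'e': index 1 in ['d', 'e', 'a'] -> ['e', 'd', 'a']


Output: [0, 1, 0, 2, 0, 0, 0, 1, 1]


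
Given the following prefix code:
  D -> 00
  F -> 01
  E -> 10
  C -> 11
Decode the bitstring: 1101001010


Decoding step by step:
Bits 11 -> C
Bits 01 -> F
Bits 00 -> D
Bits 10 -> E
Bits 10 -> E


Decoded message: CFDEE


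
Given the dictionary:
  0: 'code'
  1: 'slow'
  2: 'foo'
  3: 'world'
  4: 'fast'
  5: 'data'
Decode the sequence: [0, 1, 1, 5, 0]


Look up each index in the dictionary:
  0 -> 'code'
  1 -> 'slow'
  1 -> 'slow'
  5 -> 'data'
  0 -> 'code'

Decoded: "code slow slow data code"


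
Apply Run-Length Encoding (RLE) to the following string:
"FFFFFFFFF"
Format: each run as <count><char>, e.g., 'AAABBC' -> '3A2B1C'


Scanning runs left to right:
  i=0: run of 'F' x 9 -> '9F'

RLE = 9F


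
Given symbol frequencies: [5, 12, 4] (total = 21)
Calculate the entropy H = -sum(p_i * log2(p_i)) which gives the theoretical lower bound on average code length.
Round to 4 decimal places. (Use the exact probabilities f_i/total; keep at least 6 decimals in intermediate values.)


Per-symbol terms -p_i * log2(p_i) with p_i = f_i/21:
  p = 5/21 = 0.238095: log2(p) = -2.070389, -p*log2(p) = 0.492950
  p = 12/21 = 0.571429: log2(p) = -0.807355, -p*log2(p) = 0.461346
  p = 4/21 = 0.190476: log2(p) = -2.392317, -p*log2(p) = 0.455680
H = 0.492950 + 0.461346 + 0.455680 = 1.409976

H = 1.41 bits/symbol


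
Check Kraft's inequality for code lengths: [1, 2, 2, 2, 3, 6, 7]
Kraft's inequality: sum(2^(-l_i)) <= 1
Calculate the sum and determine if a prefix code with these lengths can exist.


Sum = 2^(-1) + 2^(-2) + 2^(-2) + 2^(-2) + 2^(-3) + 2^(-6) + 2^(-7)
    = 0.5 + 0.25 + 0.25 + 0.25 + 0.125 + 0.015625 + 0.0078125
    = 179/128 = 1.3984375
Since 1.3984375 > 1, Kraft's inequality is NOT satisfied.
A prefix code with these lengths CANNOT exist.

Kraft sum = 1.3984375. Not satisfied.


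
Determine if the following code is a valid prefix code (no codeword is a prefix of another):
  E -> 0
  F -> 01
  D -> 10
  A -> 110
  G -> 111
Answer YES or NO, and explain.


Checking each pair (does one codeword prefix another?):
  E='0' vs F='01': prefix -- VIOLATION

NO -- this is NOT a valid prefix code. E (0) is a prefix of F (01).


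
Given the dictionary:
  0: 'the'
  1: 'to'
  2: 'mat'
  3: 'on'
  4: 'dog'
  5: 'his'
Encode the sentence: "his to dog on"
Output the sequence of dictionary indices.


Look up each word in the dictionary:
  'his' -> 5
  'to' -> 1
  'dog' -> 4
  'on' -> 3

Encoded: [5, 1, 4, 3]


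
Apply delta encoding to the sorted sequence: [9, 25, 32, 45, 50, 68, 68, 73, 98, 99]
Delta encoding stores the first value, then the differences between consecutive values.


First value: 9
Deltas:
  25 - 9 = 16
  32 - 25 = 7
  45 - 32 = 13
  50 - 45 = 5
  68 - 50 = 18
  68 - 68 = 0
  73 - 68 = 5
  98 - 73 = 25
  99 - 98 = 1


Delta encoded: [9, 16, 7, 13, 5, 18, 0, 5, 25, 1]


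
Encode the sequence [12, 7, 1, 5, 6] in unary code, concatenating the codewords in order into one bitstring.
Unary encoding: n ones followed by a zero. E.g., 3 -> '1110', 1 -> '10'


Encode each number as n ones followed by a terminating 0:
  12 -> 1111111111110 (13 bits)
  7 -> 11111110 (8 bits)
  1 -> 10 (2 bits)
  5 -> 111110 (6 bits)
  6 -> 1111110 (7 bits)
Total length = 13 + 8 + 2 + 6 + 7 = 36 bits.

Unary([12, 7, 1, 5, 6]) = 111111111111011111110101111101111110 (36 bits)


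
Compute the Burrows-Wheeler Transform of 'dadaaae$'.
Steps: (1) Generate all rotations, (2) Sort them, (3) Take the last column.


Rotations (sorted):
  0: $dadaaae -> last char: e
  1: aaae$dad -> last char: d
  2: aae$dada -> last char: a
  3: adaaae$d -> last char: d
  4: ae$dadaa -> last char: a
  5: daaae$da -> last char: a
  6: dadaaae$ -> last char: $
  7: e$dadaaa -> last char: a


BWT = edadaa$a


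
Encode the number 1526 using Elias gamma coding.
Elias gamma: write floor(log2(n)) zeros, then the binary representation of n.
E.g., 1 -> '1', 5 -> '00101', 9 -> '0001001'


num_bits = floor(log2(1526)) + 1 = 11
leading_zeros = num_bits - 1 = 10
binary(1526) = 10111110110

Elias gamma(1526) = '0000000000' + '10111110110' = 000000000010111110110 (21 bits)


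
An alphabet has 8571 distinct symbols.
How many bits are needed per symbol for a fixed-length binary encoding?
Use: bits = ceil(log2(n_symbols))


log2(8571) = 13.0652
Bracket: 2^13 = 8192 < 8571 <= 2^14 = 16384
So ceil(log2(8571)) = 14

bits = ceil(log2(8571)) = ceil(13.0652) = 14 bits


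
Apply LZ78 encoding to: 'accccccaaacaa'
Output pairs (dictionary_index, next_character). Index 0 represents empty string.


LZ78 encoding steps:
Dictionary: {0: ''}
Step 1: w='' (idx 0), next='a' -> output (0, 'a'), add 'a' as idx 1
Step 2: w='' (idx 0), next='c' -> output (0, 'c'), add 'c' as idx 2
Step 3: w='c' (idx 2), next='c' -> output (2, 'c'), add 'cc' as idx 3
Step 4: w='cc' (idx 3), next='c' -> output (3, 'c'), add 'ccc' as idx 4
Step 5: w='a' (idx 1), next='a' -> output (1, 'a'), add 'aa' as idx 5
Step 6: w='a' (idx 1), next='c' -> output (1, 'c'), add 'ac' as idx 6
Step 7: w='aa' (idx 5), end of input -> output (5, '')


Encoded: [(0, 'a'), (0, 'c'), (2, 'c'), (3, 'c'), (1, 'a'), (1, 'c'), (5, '')]


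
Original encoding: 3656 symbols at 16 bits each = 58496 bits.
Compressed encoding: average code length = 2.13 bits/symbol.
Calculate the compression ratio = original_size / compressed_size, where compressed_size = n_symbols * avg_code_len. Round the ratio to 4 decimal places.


original_size = n_symbols * orig_bits = 3656 * 16 = 58496 bits
compressed_size = n_symbols * avg_code_len = 3656 * 2.13 = 7787.28 bits
ratio = original_size / compressed_size = 58496 / 7787.28 = 7.5117

Compression ratio = 7.5117


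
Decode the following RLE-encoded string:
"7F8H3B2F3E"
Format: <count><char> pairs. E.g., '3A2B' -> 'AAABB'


Expanding each <count><char> pair:
  7F -> 'FFFFFFF'
  8H -> 'HHHHHHHH'
  3B -> 'BBB'
  2F -> 'FF'
  3E -> 'EEE'

Decoded = FFFFFFFHHHHHHHHBBBFFEEE


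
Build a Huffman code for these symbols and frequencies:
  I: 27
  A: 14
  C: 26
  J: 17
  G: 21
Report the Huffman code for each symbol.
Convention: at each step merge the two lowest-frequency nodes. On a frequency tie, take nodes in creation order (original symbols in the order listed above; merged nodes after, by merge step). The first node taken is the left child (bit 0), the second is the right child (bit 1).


Huffman tree construction:
Step 1: Merge A(14) + J(17) = 31
Step 2: Merge G(21) + C(26) = 47
Step 3: Merge I(27) + (A+J)(31) = 58
Step 4: Merge (G+C)(47) + (I+(A+J))(58) = 105
Read each symbol's code off the tree from the root (left child = 0, right child = 1).

Codes:
  I: 10 (length 2)
  A: 110 (length 3)
  C: 01 (length 2)
  J: 111 (length 3)
  G: 00 (length 2)
Average code length: 241/105 = 2.2952 bits/symbol


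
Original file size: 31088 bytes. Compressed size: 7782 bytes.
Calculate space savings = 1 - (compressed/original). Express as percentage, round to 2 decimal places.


ratio = compressed/original = 7782/31088 = 0.250322
savings = 1 - ratio = 1 - 0.250322 = 0.749678
as a percentage: 0.749678 * 100 = 74.97%

Space savings = 1 - 7782/31088 = 74.97%


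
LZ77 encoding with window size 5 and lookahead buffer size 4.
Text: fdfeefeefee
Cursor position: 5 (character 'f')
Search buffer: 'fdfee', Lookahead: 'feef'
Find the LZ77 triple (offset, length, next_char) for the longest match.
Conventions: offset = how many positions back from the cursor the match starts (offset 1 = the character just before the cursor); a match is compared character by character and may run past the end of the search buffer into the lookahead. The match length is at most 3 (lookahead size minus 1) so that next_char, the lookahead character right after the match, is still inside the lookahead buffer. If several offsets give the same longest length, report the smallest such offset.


Try each offset into the search buffer:
  offset=1 (pos 4, char 'e'): match length 0
  offset=2 (pos 3, char 'e'): match length 0
  offset=3 (pos 2, char 'f'): match length 3
  offset=4 (pos 1, char 'd'): match length 0
  offset=5 (pos 0, char 'f'): match length 1
Longest match has length 3 at offset 3.
next_char = character at position 5 + 3 = 8 -> 'f'

Best match: offset=3, length=3 (matching 'fee' starting at position 2)
LZ77 triple: (3, 3, 'f')


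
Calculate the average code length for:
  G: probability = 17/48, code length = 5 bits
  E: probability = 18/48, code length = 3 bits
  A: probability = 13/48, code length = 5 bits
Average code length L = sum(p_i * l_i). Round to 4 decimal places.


Weighted contributions p_i * l_i:
  G: (17/48) * 5 = 85/48
  E: (18/48) * 3 = 54/48
  A: (13/48) * 5 = 65/48
Sum = (85 + 54 + 65)/48 = 204/48

L = 204/48 = 4.2500 bits/symbol


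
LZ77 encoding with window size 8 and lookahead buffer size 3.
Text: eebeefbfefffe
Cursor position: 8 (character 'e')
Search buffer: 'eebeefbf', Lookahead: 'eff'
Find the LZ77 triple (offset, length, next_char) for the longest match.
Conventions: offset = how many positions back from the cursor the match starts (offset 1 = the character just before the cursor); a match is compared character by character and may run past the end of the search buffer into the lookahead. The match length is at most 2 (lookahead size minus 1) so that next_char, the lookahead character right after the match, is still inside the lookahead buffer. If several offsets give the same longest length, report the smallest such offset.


Try each offset into the search buffer:
  offset=1 (pos 7, char 'f'): match length 0
  offset=2 (pos 6, char 'b'): match length 0
  offset=3 (pos 5, char 'f'): match length 0
  offset=4 (pos 4, char 'e'): match length 2
  offset=5 (pos 3, char 'e'): match length 1
  offset=6 (pos 2, char 'b'): match length 0
  offset=7 (pos 1, char 'e'): match length 1
  offset=8 (pos 0, char 'e'): match length 1
Longest match has length 2 at offset 4.
next_char = character at position 8 + 2 = 10 -> 'f'

Best match: offset=4, length=2 (matching 'ef' starting at position 4)
LZ77 triple: (4, 2, 'f')


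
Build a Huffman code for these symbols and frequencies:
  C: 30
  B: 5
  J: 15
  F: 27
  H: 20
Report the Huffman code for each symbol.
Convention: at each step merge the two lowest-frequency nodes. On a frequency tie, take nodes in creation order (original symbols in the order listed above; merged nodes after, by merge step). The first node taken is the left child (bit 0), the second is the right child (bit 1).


Huffman tree construction:
Step 1: Merge B(5) + J(15) = 20
Step 2: Merge H(20) + (B+J)(20) = 40
Step 3: Merge F(27) + C(30) = 57
Step 4: Merge (H+(B+J))(40) + (F+C)(57) = 97
Read each symbol's code off the tree from the root (left child = 0, right child = 1).

Codes:
  C: 11 (length 2)
  B: 010 (length 3)
  J: 011 (length 3)
  F: 10 (length 2)
  H: 00 (length 2)
Average code length: 214/97 = 2.2062 bits/symbol


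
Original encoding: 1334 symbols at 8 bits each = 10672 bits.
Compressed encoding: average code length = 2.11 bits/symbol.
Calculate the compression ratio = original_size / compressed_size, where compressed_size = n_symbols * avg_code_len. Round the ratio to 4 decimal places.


original_size = n_symbols * orig_bits = 1334 * 8 = 10672 bits
compressed_size = n_symbols * avg_code_len = 1334 * 2.11 = 2814.74 bits
ratio = original_size / compressed_size = 10672 / 2814.74 = 3.7915

Compression ratio = 3.7915


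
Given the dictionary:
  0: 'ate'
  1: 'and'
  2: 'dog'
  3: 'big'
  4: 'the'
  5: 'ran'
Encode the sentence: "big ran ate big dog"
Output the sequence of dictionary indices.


Look up each word in the dictionary:
  'big' -> 3
  'ran' -> 5
  'ate' -> 0
  'big' -> 3
  'dog' -> 2

Encoded: [3, 5, 0, 3, 2]


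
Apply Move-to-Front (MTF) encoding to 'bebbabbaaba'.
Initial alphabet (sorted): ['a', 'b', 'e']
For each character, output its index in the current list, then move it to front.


MTF encoding:
'b': index 1 in ['a', 'b', 'e'] -> ['b', 'a', 'e']
'e': index 2 in ['b', 'a', 'e'] -> ['e', 'b', 'a']
'b': index 1 in ['e', 'b', 'a'] -> ['b', 'e', 'a']
'b': index 0 in ['b', 'e', 'a'] -> ['b', 'e', 'a']
'a': index 2 in ['b', 'e', 'a'] -> ['a', 'b', 'e']
'b': index 1 in ['a', 'b', 'e'] -> ['b', 'a', 'e']
'b': index 0 in ['b', 'a', 'e'] -> ['b', 'a', 'e']
'a': index 1 in ['b', 'a', 'e'] -> ['a', 'b', 'e']
'a': index 0 in ['a', 'b', 'e'] -> ['a', 'b', 'e']
'b': index 1 in ['a', 'b', 'e'] -> ['b', 'a', 'e']
'a': index 1 in ['b', 'a', 'e'] -> ['a', 'b', 'e']


Output: [1, 2, 1, 0, 2, 1, 0, 1, 0, 1, 1]


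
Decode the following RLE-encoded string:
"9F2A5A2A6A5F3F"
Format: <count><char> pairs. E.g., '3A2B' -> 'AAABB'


Expanding each <count><char> pair:
  9F -> 'FFFFFFFFF'
  2A -> 'AA'
  5A -> 'AAAAA'
  2A -> 'AA'
  6A -> 'AAAAAA'
  5F -> 'FFFFF'
  3F -> 'FFF'

Decoded = FFFFFFFFFAAAAAAAAAAAAAAAFFFFFFFF


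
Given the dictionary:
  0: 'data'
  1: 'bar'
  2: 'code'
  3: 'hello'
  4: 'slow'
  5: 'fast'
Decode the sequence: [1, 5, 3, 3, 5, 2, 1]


Look up each index in the dictionary:
  1 -> 'bar'
  5 -> 'fast'
  3 -> 'hello'
  3 -> 'hello'
  5 -> 'fast'
  2 -> 'code'
  1 -> 'bar'

Decoded: "bar fast hello hello fast code bar"


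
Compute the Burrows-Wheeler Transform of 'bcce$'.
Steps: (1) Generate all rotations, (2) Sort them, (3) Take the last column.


Rotations (sorted):
  0: $bcce -> last char: e
  1: bcce$ -> last char: $
  2: cce$b -> last char: b
  3: ce$bc -> last char: c
  4: e$bcc -> last char: c


BWT = e$bcc


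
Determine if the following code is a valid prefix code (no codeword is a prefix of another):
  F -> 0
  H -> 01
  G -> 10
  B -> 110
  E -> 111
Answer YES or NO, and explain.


Checking each pair (does one codeword prefix another?):
  F='0' vs H='01': prefix -- VIOLATION

NO -- this is NOT a valid prefix code. F (0) is a prefix of H (01).


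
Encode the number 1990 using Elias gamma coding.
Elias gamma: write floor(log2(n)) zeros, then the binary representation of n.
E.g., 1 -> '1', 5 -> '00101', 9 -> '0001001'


num_bits = floor(log2(1990)) + 1 = 11
leading_zeros = num_bits - 1 = 10
binary(1990) = 11111000110

Elias gamma(1990) = '0000000000' + '11111000110' = 000000000011111000110 (21 bits)


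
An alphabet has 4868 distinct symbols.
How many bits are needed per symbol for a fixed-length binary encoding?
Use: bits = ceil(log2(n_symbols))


log2(4868) = 12.2491
Bracket: 2^12 = 4096 < 4868 <= 2^13 = 8192
So ceil(log2(4868)) = 13

bits = ceil(log2(4868)) = ceil(12.2491) = 13 bits


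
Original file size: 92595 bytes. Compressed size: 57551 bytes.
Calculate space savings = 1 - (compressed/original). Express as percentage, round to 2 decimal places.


ratio = compressed/original = 57551/92595 = 0.621535
savings = 1 - ratio = 1 - 0.621535 = 0.378465
as a percentage: 0.378465 * 100 = 37.85%

Space savings = 1 - 57551/92595 = 37.85%


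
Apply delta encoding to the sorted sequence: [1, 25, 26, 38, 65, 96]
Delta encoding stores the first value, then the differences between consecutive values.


First value: 1
Deltas:
  25 - 1 = 24
  26 - 25 = 1
  38 - 26 = 12
  65 - 38 = 27
  96 - 65 = 31


Delta encoded: [1, 24, 1, 12, 27, 31]


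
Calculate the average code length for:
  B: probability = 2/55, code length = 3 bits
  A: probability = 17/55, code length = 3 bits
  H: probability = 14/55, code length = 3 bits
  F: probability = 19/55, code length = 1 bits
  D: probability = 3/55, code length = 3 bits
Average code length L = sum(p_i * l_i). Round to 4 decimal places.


Weighted contributions p_i * l_i:
  B: (2/55) * 3 = 6/55
  A: (17/55) * 3 = 51/55
  H: (14/55) * 3 = 42/55
  F: (19/55) * 1 = 19/55
  D: (3/55) * 3 = 9/55
Sum = (6 + 51 + 42 + 19 + 9)/55 = 127/55

L = 127/55 = 2.3091 bits/symbol


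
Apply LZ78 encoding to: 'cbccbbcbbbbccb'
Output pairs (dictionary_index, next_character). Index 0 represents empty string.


LZ78 encoding steps:
Dictionary: {0: ''}
Step 1: w='' (idx 0), next='c' -> output (0, 'c'), add 'c' as idx 1
Step 2: w='' (idx 0), next='b' -> output (0, 'b'), add 'b' as idx 2
Step 3: w='c' (idx 1), next='c' -> output (1, 'c'), add 'cc' as idx 3
Step 4: w='b' (idx 2), next='b' -> output (2, 'b'), add 'bb' as idx 4
Step 5: w='c' (idx 1), next='b' -> output (1, 'b'), add 'cb' as idx 5
Step 6: w='bb' (idx 4), next='b' -> output (4, 'b'), add 'bbb' as idx 6
Step 7: w='cc' (idx 3), next='b' -> output (3, 'b'), add 'ccb' as idx 7


Encoded: [(0, 'c'), (0, 'b'), (1, 'c'), (2, 'b'), (1, 'b'), (4, 'b'), (3, 'b')]


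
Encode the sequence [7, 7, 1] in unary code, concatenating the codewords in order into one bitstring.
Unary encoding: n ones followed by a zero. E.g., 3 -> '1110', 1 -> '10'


Encode each number as n ones followed by a terminating 0:
  7 -> 11111110 (8 bits)
  7 -> 11111110 (8 bits)
  1 -> 10 (2 bits)
Total length = 8 + 8 + 2 = 18 bits.

Unary([7, 7, 1]) = 111111101111111010 (18 bits)


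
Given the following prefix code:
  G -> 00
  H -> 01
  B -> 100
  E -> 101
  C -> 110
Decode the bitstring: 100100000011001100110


Decoding step by step:
Bits 100 -> B
Bits 100 -> B
Bits 00 -> G
Bits 00 -> G
Bits 110 -> C
Bits 01 -> H
Bits 100 -> B
Bits 110 -> C


Decoded message: BBGGCHBC


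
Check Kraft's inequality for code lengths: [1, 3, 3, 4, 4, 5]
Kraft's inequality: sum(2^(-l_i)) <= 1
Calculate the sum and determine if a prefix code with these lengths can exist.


Sum = 2^(-1) + 2^(-3) + 2^(-3) + 2^(-4) + 2^(-4) + 2^(-5)
    = 0.5 + 0.125 + 0.125 + 0.0625 + 0.0625 + 0.03125
    = 29/32 = 0.90625
Since 0.90625 <= 1, Kraft's inequality IS satisfied.
A prefix code with these lengths CAN exist.

Kraft sum = 0.90625. Satisfied.


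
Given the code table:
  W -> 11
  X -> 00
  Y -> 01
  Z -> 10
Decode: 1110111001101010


Decoding:
11 -> W
10 -> Z
11 -> W
10 -> Z
01 -> Y
10 -> Z
10 -> Z
10 -> Z


Result: WZWZYZZZ


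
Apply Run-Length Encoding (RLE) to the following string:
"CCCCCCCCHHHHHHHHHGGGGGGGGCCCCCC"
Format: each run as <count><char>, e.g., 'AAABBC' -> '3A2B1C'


Scanning runs left to right:
  i=0: run of 'C' x 8 -> '8C'
  i=8: run of 'H' x 9 -> '9H'
  i=17: run of 'G' x 8 -> '8G'
  i=25: run of 'C' x 6 -> '6C'

RLE = 8C9H8G6C


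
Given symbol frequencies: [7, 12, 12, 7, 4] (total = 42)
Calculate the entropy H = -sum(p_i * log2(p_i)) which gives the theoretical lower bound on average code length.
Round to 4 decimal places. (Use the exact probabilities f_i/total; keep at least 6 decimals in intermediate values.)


Per-symbol terms -p_i * log2(p_i) with p_i = f_i/42:
  p = 7/42 = 0.166667: log2(p) = -2.584963, -p*log2(p) = 0.430827
  p = 12/42 = 0.285714: log2(p) = -1.807355, -p*log2(p) = 0.516387
  p = 12/42 = 0.285714: log2(p) = -1.807355, -p*log2(p) = 0.516387
  p = 7/42 = 0.166667: log2(p) = -2.584963, -p*log2(p) = 0.430827
  p = 4/42 = 0.095238: log2(p) = -3.392317, -p*log2(p) = 0.323078
H = 0.430827 + 0.516387 + 0.516387 + 0.430827 + 0.323078 = 2.217506

H = 2.2175 bits/symbol


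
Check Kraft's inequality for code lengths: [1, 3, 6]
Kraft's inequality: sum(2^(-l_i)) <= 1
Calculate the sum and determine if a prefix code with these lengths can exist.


Sum = 2^(-1) + 2^(-3) + 2^(-6)
    = 0.5 + 0.125 + 0.015625
    = 41/64 = 0.640625
Since 0.640625 <= 1, Kraft's inequality IS satisfied.
A prefix code with these lengths CAN exist.

Kraft sum = 0.640625. Satisfied.


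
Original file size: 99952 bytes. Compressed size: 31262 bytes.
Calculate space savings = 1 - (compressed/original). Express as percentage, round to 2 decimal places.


ratio = compressed/original = 31262/99952 = 0.31277
savings = 1 - ratio = 1 - 0.31277 = 0.68723
as a percentage: 0.68723 * 100 = 68.72%

Space savings = 1 - 31262/99952 = 68.72%


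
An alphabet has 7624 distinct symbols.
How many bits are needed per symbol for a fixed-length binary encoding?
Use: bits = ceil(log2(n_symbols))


log2(7624) = 12.8963
Bracket: 2^12 = 4096 < 7624 <= 2^13 = 8192
So ceil(log2(7624)) = 13

bits = ceil(log2(7624)) = ceil(12.8963) = 13 bits


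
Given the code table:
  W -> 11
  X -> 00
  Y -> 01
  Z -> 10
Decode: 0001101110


Decoding:
00 -> X
01 -> Y
10 -> Z
11 -> W
10 -> Z


Result: XYZWZ


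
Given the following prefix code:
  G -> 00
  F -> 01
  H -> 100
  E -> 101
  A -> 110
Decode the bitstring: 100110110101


Decoding step by step:
Bits 100 -> H
Bits 110 -> A
Bits 110 -> A
Bits 101 -> E


Decoded message: HAAE


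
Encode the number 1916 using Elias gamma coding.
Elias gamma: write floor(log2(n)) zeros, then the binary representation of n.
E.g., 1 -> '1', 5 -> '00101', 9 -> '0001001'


num_bits = floor(log2(1916)) + 1 = 11
leading_zeros = num_bits - 1 = 10
binary(1916) = 11101111100

Elias gamma(1916) = '0000000000' + '11101111100' = 000000000011101111100 (21 bits)


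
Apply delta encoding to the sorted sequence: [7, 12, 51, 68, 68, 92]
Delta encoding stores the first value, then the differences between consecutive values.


First value: 7
Deltas:
  12 - 7 = 5
  51 - 12 = 39
  68 - 51 = 17
  68 - 68 = 0
  92 - 68 = 24


Delta encoded: [7, 5, 39, 17, 0, 24]


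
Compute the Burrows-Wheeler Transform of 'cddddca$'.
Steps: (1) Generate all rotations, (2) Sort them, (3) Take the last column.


Rotations (sorted):
  0: $cddddca -> last char: a
  1: a$cddddc -> last char: c
  2: ca$cdddd -> last char: d
  3: cddddca$ -> last char: $
  4: dca$cddd -> last char: d
  5: ddca$cdd -> last char: d
  6: dddca$cd -> last char: d
  7: ddddca$c -> last char: c


BWT = acd$dddc
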